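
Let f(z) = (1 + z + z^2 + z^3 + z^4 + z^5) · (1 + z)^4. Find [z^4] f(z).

(1 + z + z^2 + z^3 + z^4 + z^5) has coefficients 1,1,1,1,1 for degrees 0…4.
(1 + z)^4 has coefficients 1,4,6,4,1 for degrees 0…4.
[z^4] = 1·1 + 1·4 + 1·6 + 1·4 + 1·1 = 16.

16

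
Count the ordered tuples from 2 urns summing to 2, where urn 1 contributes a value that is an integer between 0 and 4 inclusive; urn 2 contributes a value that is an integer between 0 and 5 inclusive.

3

The generating function for the choices is (1 + x + x^2 + x^3 + x^4)·(1 + x + x^2 + x^3 + x^4 + x^5); the count is [x^2].
(1 + x + x^2 + x^3 + x^4) has coefficients 1,1,1 for degrees 0…2.
(1 + x + x^2 + x^3 + x^4 + x^5) has coefficients 1,1,1 for degrees 0…2.
[x^2] = 1·1 + 1·1 + 1·1 = 3.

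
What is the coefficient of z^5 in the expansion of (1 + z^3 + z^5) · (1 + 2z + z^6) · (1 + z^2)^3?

10

(1 + z^3 + z^5) has coefficients 1,0,0,1,0,1 for degrees 0…5.
(1 + 2z + z^6) has coefficients 1,2,0,0,0,0 for degrees 0…5.
Finally multiplying by (1 + z^2)^3, the product of all factors after the first has coefficients 1,2,3,6,3,6 for degrees 0…5.
[z^5] = 1·6 + 1·3 + 1·1 = 10.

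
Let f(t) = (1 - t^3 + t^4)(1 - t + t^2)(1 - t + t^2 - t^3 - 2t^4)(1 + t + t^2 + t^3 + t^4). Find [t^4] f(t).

(1 - t^3 + t^4) has coefficients 1,0,0,-1,1 for degrees 0…4.
(1 - t + t^2) has coefficients 1,-1,1,0,0 for degrees 0…4.
Multiplying by (1 - t + t^2 - t^3 - 2t^4) gives running coefficients 1,-2,3,-3,0 for degrees 0…4.
Finally multiplying by (1 + t + t^2 + t^3 + t^4), the product of all factors after the first has coefficients 1,-1,2,-1,-1 for degrees 0…4.
[t^4] = 1·(-1) − 1·(-1) + 1·1 = 1.

1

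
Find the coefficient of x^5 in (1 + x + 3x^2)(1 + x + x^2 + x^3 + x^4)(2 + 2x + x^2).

23

(1 + x + 3x^2) has coefficients 1,1,3 for degrees 0…2.
(1 + x + x^2 + x^3 + x^4) has coefficients 1,1,1,1,1,0 for degrees 0…5.
Finally multiplying by (2 + 2x + x^2), the product of all factors after the first has coefficients 2,4,5,5,5,3 for degrees 0…5.
[x^5] = 1·3 + 1·5 + 3·5 = 23.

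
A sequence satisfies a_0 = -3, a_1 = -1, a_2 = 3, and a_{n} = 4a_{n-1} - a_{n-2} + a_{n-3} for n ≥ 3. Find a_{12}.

The ordinary generating function has denominator 1 - 4z + z^2 - z^3.
Iterating the recurrence: a_0,…,a_{12} = -3, -1, 3, 10, 36, 137, 522, 1987, 7563, 28787, 109572, 417064, 1587471.

1587471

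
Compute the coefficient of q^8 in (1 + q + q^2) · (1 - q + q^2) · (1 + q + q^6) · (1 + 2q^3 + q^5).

4

(1 + q + q^2) has coefficients 1,1,1 for degrees 0…2.
(1 - q + q^2) has coefficients 1,-1,1,0,0,0,0,0,0 for degrees 0…8.
Multiplying by (1 + q + q^6) gives running coefficients 1,0,0,1,0,0,1,-1,1 for degrees 0…8.
Finally multiplying by (1 + 2q^3 + q^5), the product of all factors after the first has coefficients 1,0,0,3,0,1,3,-1,2 for degrees 0…8.
[q^8] = 1·2 + 1·(-1) + 1·3 = 4.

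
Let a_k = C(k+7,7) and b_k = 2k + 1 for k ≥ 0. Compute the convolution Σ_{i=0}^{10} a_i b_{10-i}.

140998

The convolution is the x^10 coefficient of A(x)B(x).
Σ = 1·21 + 8·19 + 36·17 + 120·15 + 330·13 + 792·11 + 1716·9 + 3432·7 + 6435·5 + 11440·3 + 19448·1 = 140998.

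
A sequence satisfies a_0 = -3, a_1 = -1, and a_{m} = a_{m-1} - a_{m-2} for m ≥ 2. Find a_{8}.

The ordinary generating function has denominator 1 - y + y^2.
Iterating the recurrence: a_0,…,a_{8} = -3, -1, 2, 3, 1, -2, -3, -1, 2.

2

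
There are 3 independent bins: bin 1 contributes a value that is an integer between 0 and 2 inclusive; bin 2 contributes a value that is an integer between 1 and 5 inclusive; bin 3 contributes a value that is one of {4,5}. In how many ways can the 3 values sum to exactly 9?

The generating function for the choices is (1 + z + z^2)·(z + z^2 + z^3 + z^4 + z^5)·(z^4 + z^5); the count is [z^9].
(1 + z + z^2) has coefficients 1,1,1 for degrees 0…2.
(z + z^2 + z^3 + z^4 + z^5) has coefficients 0,1,1,1,1,1,0,0,0,0 for degrees 0…9.
Finally multiplying by (z^4 + z^5), the product of all factors after the first has coefficients 0,0,0,0,0,1,2,2,2,2 for degrees 0…9.
[z^9] = 1·2 + 1·2 + 1·2 = 6.

6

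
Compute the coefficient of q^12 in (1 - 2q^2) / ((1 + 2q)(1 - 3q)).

248825

The denominator gives the recurrence a_n = a_(n−1) + 6a_(n−2) for n ≥ 3; the numerator fixes a_0 = 1, a_1 = 1, a_2 = 5.
Iterating: 1, 1, 5, 11, 41, 107, 353, 995, 3113, 9083, 27761, 82259, 248825, so a_12 = 248825.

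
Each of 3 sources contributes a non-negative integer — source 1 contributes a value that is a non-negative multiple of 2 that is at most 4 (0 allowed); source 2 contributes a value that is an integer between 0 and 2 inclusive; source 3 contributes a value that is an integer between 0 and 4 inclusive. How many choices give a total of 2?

The generating function for the choices is (1 + y^2 + y^4)·(1 + y + y^2)·(1 + y + y^2 + y^3 + y^4); the count is [y^2].
(1 + y^2 + y^4) has coefficients 1,0,1 for degrees 0…2.
(1 + y + y^2) has coefficients 1,1,1 for degrees 0…2.
Finally multiplying by (1 + y + y^2 + y^3 + y^4), the product of all factors after the first has coefficients 1,2,3 for degrees 0…2.
[y^2] = 1·3 + 1·1 = 4.

4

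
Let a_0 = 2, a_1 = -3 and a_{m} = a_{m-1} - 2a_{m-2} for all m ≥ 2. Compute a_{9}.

The ordinary generating function has denominator 1 - t + 2t^2.
Iterating the recurrence: a_0,…,a_{9} = 2, -3, -7, -1, 13, 15, -11, -41, -19, 63.

63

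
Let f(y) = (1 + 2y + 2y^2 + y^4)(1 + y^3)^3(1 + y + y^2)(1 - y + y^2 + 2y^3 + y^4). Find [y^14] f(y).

(1 + 2y + 2y^2 + y^4) has coefficients 1,2,2,0,1 for degrees 0…4.
(1 + y^3)^3 has coefficients 1,0,0,3,0,0,3,0,0,1,0,0,0,0,0 for degrees 0…14.
Multiplying by (1 + y + y^2) gives running coefficients 1,1,1,3,3,3,3,3,3,1,1,1,0,0,0 for degrees 0…14.
Finally multiplying by (1 - y + y^2 + 2y^3 + y^4), the product of all factors after the first has coefficients 1,0,1,5,4,6,10,12,12,10,12,10,5,4,3 for degrees 0…14.
[y^14] = 1·3 + 2·4 + 2·5 + 1·12 = 33.

33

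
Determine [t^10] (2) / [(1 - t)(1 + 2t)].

1366

Partial fractions give a closed form: a_n = (2/3)·1^n + (4/3)·(-2)^n.
At n = 10: a_10 = 1366.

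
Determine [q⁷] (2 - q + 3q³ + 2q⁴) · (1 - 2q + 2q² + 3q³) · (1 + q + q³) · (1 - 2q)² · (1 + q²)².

89

(2 - q + 3q³ + 2q⁴) has coefficients 2,-1,0,3,2 for degrees 0…4.
(1 - 2q + 2q² + 3q³) has coefficients 1,-2,2,3,0,0,0,0 for degrees 0…7.
Multiplying by (1 + q + q³) gives running coefficients 1,-1,0,6,1,2,3,0 for degrees 0…7.
Multiplying by (1 - 2q)² gives running coefficients 1,-5,8,2,-23,22,-1,-4 for degrees 0…7.
Finally multiplying by (1 + q²)², the product of all factors after the first has coefficients 1,-5,10,-8,-6,21,-39,42 for degrees 0…7.
[q⁷] = 2·42 − 1·(-39) + 3·(-6) + 2·(-8) = 89.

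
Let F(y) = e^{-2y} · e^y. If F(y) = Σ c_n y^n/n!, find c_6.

1

The EGF product rule gives c_6 = Σ_{k_1+k_2=6} C(6; k_1,k_2) · ∏ g_i(k_i), where e^{-2y} gives (-2)^k; e^y gives (1)^k.
g_1(k) for k = 0…6: 1, -2, 4, -8, 16, -32, 64.
g_2(k) for k = 0…6: 1, 1, 1, 1, 1, 1, 1.
c_6 = Σ_k C(6,k)·g_1(k)·g_2(6−k) = 1·1·1 + 6·(-2)·1 + 15·4·1 + 20·(-8)·1 + 15·16·1 + 6·(-32)·1 + 1·64·1 = 1 − 12 + 60 − 160 + 240 − 192 + 64 = 1.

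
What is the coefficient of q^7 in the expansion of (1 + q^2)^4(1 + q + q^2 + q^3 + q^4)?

(1 + q^2)^4 has coefficients 1,0,4,0,6,0,4,0 for degrees 0…7.
(1 + q + q^2 + q^3 + q^4) has coefficients 1,1,1,1,1,0,0,0 for degrees 0…7.
[q^7] = 1·0 + 4·0 + 6·1 + 4·1 = 10.

10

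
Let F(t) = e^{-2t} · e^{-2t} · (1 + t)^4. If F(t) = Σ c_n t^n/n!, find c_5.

-224

The EGF product rule gives c_5 = Σ_{k_1+k_2+k_3=5} C(5; k_1,k_2,k_3) · ∏ g_i(k_i), where e^{-2t} gives (-2)^k; e^{-2t} gives (-2)^k; (1+t)^4 gives the falling factorial (4)_k.
g_1(k) for k = 0…5: 1, -2, 4, -8, 16, -32.
g_2(k) for k = 0…5: 1, -2, 4, -8, 16, -32.
g_3(k) for k = 0…5: 1, 4, 12, 24, 24, 0.
First combine the last two factors: h(k) = Σ_j C(k,j)·g_2(j)·g_3(k−j) for k = 0…5: 1, 2, 0, -8, 8, 48.
c_5 = Σ_k C(5,k)·g_1(k)·h(5−k) = 1·1·48 + 5·(-2)·8 + 10·4·(-8) + 5·16·2 + 1·(-32)·1 = 48 − 80 − 320 + 160 − 32 = -224.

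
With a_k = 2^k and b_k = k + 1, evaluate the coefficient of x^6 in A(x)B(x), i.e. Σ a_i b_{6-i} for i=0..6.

247

The convolution is the x^6 coefficient of A(x)B(x).
Σ = 1·7 + 2·6 + 4·5 + 8·4 + 16·3 + 32·2 + 64·1 = 247.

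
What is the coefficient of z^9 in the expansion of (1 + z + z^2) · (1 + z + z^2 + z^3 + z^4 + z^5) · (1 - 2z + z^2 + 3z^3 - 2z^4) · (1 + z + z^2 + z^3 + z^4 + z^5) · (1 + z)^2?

72

(1 + z + z^2) has coefficients 1,1,1 for degrees 0…2.
(1 + z + z^2 + z^3 + z^4 + z^5) has coefficients 1,1,1,1,1,1,0,0,0,0 for degrees 0…9.
Multiplying by (1 - 2z + z^2 + 3z^3 - 2z^4) gives running coefficients 1,-1,0,3,1,1,0,2,1,-2 for degrees 0…9.
Multiplying by (1 + z + z^2 + z^3 + z^4 + z^5) gives running coefficients 1,0,0,3,4,5,4,7,8,3 for degrees 0…9.
Finally multiplying by (1 + z)^2, the product of all factors after the first has coefficients 1,2,1,3,10,16,18,20,26,26 for degrees 0…9.
[z^9] = 1·26 + 1·26 + 1·20 = 72.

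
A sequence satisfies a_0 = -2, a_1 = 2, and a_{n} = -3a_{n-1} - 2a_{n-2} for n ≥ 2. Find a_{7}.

2

The ordinary generating function has denominator 1 + 3x + 2x^2.
Iterating the recurrence: a_0,…,a_{7} = -2, 2, -2, 2, -2, 2, -2, 2.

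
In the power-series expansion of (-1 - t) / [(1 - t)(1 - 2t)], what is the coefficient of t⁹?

-1534

Partial fractions give a closed form: a_n = (2)·1^n + (-3)·2^n.
At n = 9: a_9 = -1534.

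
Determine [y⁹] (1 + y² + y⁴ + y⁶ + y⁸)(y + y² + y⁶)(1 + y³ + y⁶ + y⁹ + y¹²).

4

(1 + y² + y⁴ + y⁶ + y⁸) has coefficients 1,0,1,0,1,0,1,0,1 for degrees 0…8.
(y + y² + y⁶) has coefficients 0,1,1,0,0,0,1,0,0,0 for degrees 0…9.
Finally multiplying by (1 + y³ + y⁶ + y⁹ + y¹²), the product of all factors after the first has coefficients 0,1,1,0,1,1,1,1,1,1 for degrees 0…9.
[y⁹] = 1·1 + 1·1 + 1·1 + 1·0 + 1·1 = 4.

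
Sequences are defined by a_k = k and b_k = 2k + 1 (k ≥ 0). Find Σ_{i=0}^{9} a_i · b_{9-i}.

285

Write out a_i and b_{9-i} for i = 0,…,9 and sum the products.
Σ = 0·19 + 1·17 + 2·15 + 3·13 + 4·11 + 5·9 + 6·7 + 7·5 + 8·3 + 9·1 = 285.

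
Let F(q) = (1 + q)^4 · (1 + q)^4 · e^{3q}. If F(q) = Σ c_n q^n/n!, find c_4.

9681

The EGF product rule gives c_4 = Σ_{k_1+k_2+k_3=4} C(4; k_1,k_2,k_3) · ∏ g_i(k_i), where (1+q)^4 gives the falling factorial (4)_k; (1+q)^4 gives the falling factorial (4)_k; e^{3q} gives (3)^k.
g_1(k) for k = 0…4: 1, 4, 12, 24, 24.
g_2(k) for k = 0…4: 1, 4, 12, 24, 24.
g_3(k) for k = 0…4: 1, 3, 9, 27, 81.
First combine the last two factors: h(k) = Σ_j C(k,j)·g_2(j)·g_3(k−j) for k = 0…4: 1, 7, 45, 267, 1473.
c_4 = Σ_k C(4,k)·g_1(k)·h(4−k) = 1·1·1473 + 4·4·267 + 6·12·45 + 4·24·7 + 1·24·1 = 1473 + 4272 + 3240 + 672 + 24 = 9681.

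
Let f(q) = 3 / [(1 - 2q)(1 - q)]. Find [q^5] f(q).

Partial fractions give a closed form: a_n = (6)·2^n + (-3)·1^n.
At n = 5: a_5 = 189.

189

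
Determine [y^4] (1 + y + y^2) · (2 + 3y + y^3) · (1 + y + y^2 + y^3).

15

(1 + y + y^2) has coefficients 1,1,1 for degrees 0…2.
(2 + 3y + y^3) has coefficients 2,3,0,1,0 for degrees 0…4.
Finally multiplying by (1 + y + y^2 + y^3), the product of all factors after the first has coefficients 2,5,5,6,4 for degrees 0…4.
[y^4] = 1·4 + 1·6 + 1·5 = 15.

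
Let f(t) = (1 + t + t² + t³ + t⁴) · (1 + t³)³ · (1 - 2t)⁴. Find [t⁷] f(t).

-34

(1 + t + t² + t³ + t⁴) has coefficients 1,1,1,1,1 for degrees 0…4.
(1 + t³)³ has coefficients 1,0,0,3,0,0,3,0 for degrees 0…7.
Finally multiplying by (1 - 2t)⁴, the product of all factors after the first has coefficients 1,-8,24,-29,-8,72,-93,24 for degrees 0…7.
[t⁷] = 1·24 + 1·(-93) + 1·72 + 1·(-8) + 1·(-29) = -34.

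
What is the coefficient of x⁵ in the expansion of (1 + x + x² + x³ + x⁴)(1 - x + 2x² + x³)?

(1 + x + x² + x³ + x⁴) has coefficients 1,1,1,1,1 for degrees 0…4.
(1 - x + 2x² + x³) has coefficients 1,-1,2,1,0,0 for degrees 0…5.
[x⁵] = 1·0 + 1·0 + 1·1 + 1·2 + 1·(-1) = 2.

2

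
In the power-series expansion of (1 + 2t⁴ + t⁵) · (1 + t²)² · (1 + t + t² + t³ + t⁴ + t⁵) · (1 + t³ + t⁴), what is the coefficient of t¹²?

(1 + 2t⁴ + t⁵) has coefficients 1,0,0,0,2,1 for degrees 0…5.
(1 + t²)² has coefficients 1,0,2,0,1,0,0,0,0,0,0,0,0 for degrees 0…12.
Multiplying by (1 + t + t² + t³ + t⁴ + t⁵) gives running coefficients 1,1,3,3,4,4,3,3,1,1,0,0,0 for degrees 0…12.
Finally multiplying by (1 + t³ + t⁴), the product of all factors after the first has coefficients 1,1,3,4,6,8,9,10,9,8,6,4,2 for degrees 0…12.
[t¹²] = 1·2 + 2·9 + 1·10 = 30.

30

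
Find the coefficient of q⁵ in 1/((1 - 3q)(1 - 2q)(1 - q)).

966

Partial fractions give a closed form: a_n = (9/2)·3^n + (-4)·2^n + (1/2)·1^n.
At n = 5: a_5 = 966.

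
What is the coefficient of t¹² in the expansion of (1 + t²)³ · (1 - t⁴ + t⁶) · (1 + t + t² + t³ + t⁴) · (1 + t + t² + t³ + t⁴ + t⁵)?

7

(1 + t²)³ has coefficients 1,0,3,0,3,0,1 for degrees 0…6.
(1 - t⁴ + t⁶) has coefficients 1,0,0,0,-1,0,1,0,0,0,0,0,0 for degrees 0…12.
Multiplying by (1 + t + t² + t³ + t⁴) gives running coefficients 1,1,1,1,0,-1,0,0,0,1,1,0,0 for degrees 0…12.
Finally multiplying by (1 + t + t² + t³ + t⁴ + t⁵), the product of all factors after the first has coefficients 1,2,3,4,4,3,2,1,0,0,1,2,2 for degrees 0…12.
[t¹²] = 1·2 + 3·1 + 3·0 + 1·2 = 7.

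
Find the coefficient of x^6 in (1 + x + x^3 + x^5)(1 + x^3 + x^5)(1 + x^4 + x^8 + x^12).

2

(1 + x + x^3 + x^5) has coefficients 1,1,0,1,0,1 for degrees 0…5.
(1 + x^3 + x^5) has coefficients 1,0,0,1,0,1,0 for degrees 0…6.
Finally multiplying by (1 + x^4 + x^8 + x^12), the product of all factors after the first has coefficients 1,0,0,1,1,1,0 for degrees 0…6.
[x^6] = 1·0 + 1·1 + 1·1 + 1·0 = 2.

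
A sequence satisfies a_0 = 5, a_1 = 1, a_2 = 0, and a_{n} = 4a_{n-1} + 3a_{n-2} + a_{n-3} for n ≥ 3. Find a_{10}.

The ordinary generating function has denominator 1 - 4z - 3z^2 - z^3.
Iterating the recurrence: a_0,…,a_{10} = 5, 1, 0, 8, 33, 156, 731, 3425, 16049, 75202, 352380.

352380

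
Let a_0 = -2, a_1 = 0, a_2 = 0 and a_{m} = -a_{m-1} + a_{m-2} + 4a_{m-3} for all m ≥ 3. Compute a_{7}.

24

The ordinary generating function has denominator 1 + y - y^2 - 4y^3.
Iterating the recurrence: a_0,…,a_{7} = -2, 0, 0, -8, 8, -16, -8, 24.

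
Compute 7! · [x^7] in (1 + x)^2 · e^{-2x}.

-576

The EGF product rule gives c_7 = Σ_{k_1+k_2=7} C(7; k_1,k_2) · ∏ g_i(k_i), where (1+x)^2 gives the falling factorial (2)_k; e^{-2x} gives (-2)^k.
g_1(k) for k = 0…7: 1, 2, 2, 0, 0, 0, 0, 0.
g_2(k) for k = 0…7: 1, -2, 4, -8, 16, -32, 64, -128.
c_7 = Σ_k C(7,k)·g_1(k)·g_2(7−k) = 1·1·(-128) + 7·2·64 + 21·2·(-32) = −128 + 896 − 1344 = -576.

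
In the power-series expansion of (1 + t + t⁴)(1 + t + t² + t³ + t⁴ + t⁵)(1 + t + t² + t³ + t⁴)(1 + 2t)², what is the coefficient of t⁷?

(1 + t + t⁴) has coefficients 1,1,0,0,1 for degrees 0…4.
(1 + t + t² + t³ + t⁴ + t⁵) has coefficients 1,1,1,1,1,1,0,0 for degrees 0…7.
Multiplying by (1 + t + t² + t³ + t⁴) gives running coefficients 1,2,3,4,5,5,4,3 for degrees 0…7.
Finally multiplying by (1 + 2t)², the product of all factors after the first has coefficients 1,6,15,24,33,41,44,39 for degrees 0…7.
[t⁷] = 1·39 + 1·44 + 1·24 = 107.

107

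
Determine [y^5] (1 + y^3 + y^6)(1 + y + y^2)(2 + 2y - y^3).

(1 + y^3 + y^6) has coefficients 1,0,0,1,0,0 for degrees 0…5.
(1 + y + y^2) has coefficients 1,1,1,0,0,0 for degrees 0…5.
Finally multiplying by (2 + 2y - y^3), the product of all factors after the first has coefficients 2,4,4,1,-1,-1 for degrees 0…5.
[y^5] = 1·(-1) + 1·4 = 3.

3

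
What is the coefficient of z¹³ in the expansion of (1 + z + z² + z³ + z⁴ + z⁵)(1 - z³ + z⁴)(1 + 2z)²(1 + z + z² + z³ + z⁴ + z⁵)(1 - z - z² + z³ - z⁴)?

-26

(1 + z + z² + z³ + z⁴ + z⁵) has coefficients 1,1,1,1,1,1 for degrees 0…5.
(1 - z³ + z⁴) has coefficients 1,0,0,-1,1,0,0,0,0,0,0,0,0,0 for degrees 0…13.
Multiplying by (1 + 2z)² gives running coefficients 1,4,4,-1,-3,0,4,0,0,0,0,0,0,0 for degrees 0…13.
Multiplying by (1 + z + z² + z³ + z⁴ + z⁵) gives running coefficients 1,5,9,8,5,5,8,4,0,1,4,4,0,0 for degrees 0…13.
Finally multiplying by (1 - z - z² + z³ - z⁴), the product of all factors after the first has coefficients 1,4,3,-5,-8,-4,-3,-12,-12,0,-1,-5,-7,-1 for degrees 0…13.
[z¹³] = 1·(-1) + 1·(-7) + 1·(-5) + 1·(-1) + 1·0 + 1·(-12) = -26.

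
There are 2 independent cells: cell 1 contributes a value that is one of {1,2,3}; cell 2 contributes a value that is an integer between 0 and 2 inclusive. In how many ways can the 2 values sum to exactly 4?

2

The generating function for the choices is (z + z² + z³)·(1 + z + z²); the count is [z⁴].
(z + z² + z³) has coefficients 0,1,1,1 for degrees 0…3.
(1 + z + z²) has coefficients 1,1,1,0,0 for degrees 0…4.
[z⁴] = 1·0 + 1·1 + 1·1 = 2.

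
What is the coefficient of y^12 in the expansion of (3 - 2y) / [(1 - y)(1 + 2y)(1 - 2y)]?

13653

Partial fractions give a closed form: a_n = (-1/3)·1^n + (4/3)·(-2)^n + (2)·2^n.
At n = 12: a_12 = 13653.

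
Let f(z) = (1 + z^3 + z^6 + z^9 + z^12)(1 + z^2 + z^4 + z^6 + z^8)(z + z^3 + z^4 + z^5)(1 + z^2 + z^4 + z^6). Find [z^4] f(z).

(1 + z^3 + z^6 + z^9 + z^12) has coefficients 1,0,0,1,0 for degrees 0…4.
(1 + z^2 + z^4 + z^6 + z^8) has coefficients 1,0,1,0,1 for degrees 0…4.
Multiplying by (z + z^3 + z^4 + z^5) gives running coefficients 0,1,0,2,1 for degrees 0…4.
Finally multiplying by (1 + z^2 + z^4 + z^6), the product of all factors after the first has coefficients 0,1,0,3,1 for degrees 0…4.
[z^4] = 1·1 + 1·1 = 2.

2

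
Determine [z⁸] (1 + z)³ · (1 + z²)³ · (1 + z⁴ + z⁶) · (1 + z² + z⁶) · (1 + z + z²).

112

(1 + z)³ has coefficients 1,3,3,1 for degrees 0…3.
(1 + z²)³ has coefficients 1,0,3,0,3,0,1,0,0 for degrees 0…8.
Multiplying by (1 + z⁴ + z⁶) gives running coefficients 1,0,3,0,4,0,5,0,6 for degrees 0…8.
Multiplying by (1 + z² + z⁶) gives running coefficients 1,0,4,0,7,0,10,0,14 for degrees 0…8.
Finally multiplying by (1 + z + z²), the product of all factors after the first has coefficients 1,1,5,4,11,7,17,10,24 for degrees 0…8.
[z⁸] = 1·24 + 3·10 + 3·17 + 1·7 = 112.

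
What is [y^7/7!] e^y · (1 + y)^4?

The EGF product rule gives c_7 = Σ_{k_1+k_2=7} C(7; k_1,k_2) · ∏ g_i(k_i), where e^y gives (1)^k; (1+y)^4 gives the falling factorial (4)_k.
g_1(k) for k = 0…7: 1, 1, 1, 1, 1, 1, 1, 1.
g_2(k) for k = 0…7: 1, 4, 12, 24, 24, 0, 0, 0.
c_7 = Σ_k C(7,k)·g_1(k)·g_2(7−k) = 35·1·24 + 35·1·24 + 21·1·12 + 7·1·4 + 1·1·1 = 840 + 840 + 252 + 28 + 1 = 1961.

1961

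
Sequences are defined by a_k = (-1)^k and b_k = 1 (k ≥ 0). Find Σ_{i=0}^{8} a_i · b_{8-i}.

1

Write out a_i and b_{8-i} for i = 0,…,8 and sum the products.
Σ = 1·1 − 1·1 + 1·1 − 1·1 + 1·1 − 1·1 + 1·1 − 1·1 + 1·1 = 1.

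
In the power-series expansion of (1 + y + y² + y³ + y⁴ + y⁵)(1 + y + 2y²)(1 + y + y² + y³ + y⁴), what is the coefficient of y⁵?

18

(1 + y + y² + y³ + y⁴ + y⁵) has coefficients 1,1,1,1,1,1 for degrees 0…5.
(1 + y + 2y²) has coefficients 1,1,2,0,0,0 for degrees 0…5.
Finally multiplying by (1 + y + y² + y³ + y⁴), the product of all factors after the first has coefficients 1,2,4,4,4,3 for degrees 0…5.
[y⁵] = 1·3 + 1·4 + 1·4 + 1·4 + 1·2 + 1·1 = 18.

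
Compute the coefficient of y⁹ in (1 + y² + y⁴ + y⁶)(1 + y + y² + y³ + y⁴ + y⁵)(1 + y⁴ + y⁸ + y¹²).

(1 + y² + y⁴ + y⁶) has coefficients 1,0,1,0,1,0,1 for degrees 0…6.
(1 + y + y² + y³ + y⁴ + y⁵) has coefficients 1,1,1,1,1,1,0,0,0,0 for degrees 0…9.
Finally multiplying by (1 + y⁴ + y⁸ + y¹²), the product of all factors after the first has coefficients 1,1,1,1,2,2,1,1,2,2 for degrees 0…9.
[y⁹] = 1·2 + 1·1 + 1·2 + 1·1 = 6.

6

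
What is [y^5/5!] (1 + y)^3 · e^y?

136

The EGF product rule gives c_5 = Σ_{k_1+k_2=5} C(5; k_1,k_2) · ∏ g_i(k_i), where (1+y)^3 gives the falling factorial (3)_k; e^y gives (1)^k.
g_1(k) for k = 0…5: 1, 3, 6, 6, 0, 0.
g_2(k) for k = 0…5: 1, 1, 1, 1, 1, 1.
c_5 = Σ_k C(5,k)·g_1(k)·g_2(5−k) = 1·1·1 + 5·3·1 + 10·6·1 + 10·6·1 = 1 + 15 + 60 + 60 = 136.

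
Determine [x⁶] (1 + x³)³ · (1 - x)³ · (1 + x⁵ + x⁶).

(1 + x³)³ has coefficients 1,0,0,3,0,0,3 for degrees 0…6.
(1 - x)³ has coefficients 1,-3,3,-1,0,0,0 for degrees 0…6.
Finally multiplying by (1 + x⁵ + x⁶), the product of all factors after the first has coefficients 1,-3,3,-1,0,1,-2 for degrees 0…6.
[x⁶] = 1·(-2) + 3·(-1) + 3·1 = -2.

-2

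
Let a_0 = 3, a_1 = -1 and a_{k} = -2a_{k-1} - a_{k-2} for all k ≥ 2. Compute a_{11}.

19

The ordinary generating function has denominator 1 + 2x + x^2.
Iterating the recurrence: a_0,…,a_{11} = 3, -1, -1, 3, -5, 7, -9, 11, -13, 15, -17, 19.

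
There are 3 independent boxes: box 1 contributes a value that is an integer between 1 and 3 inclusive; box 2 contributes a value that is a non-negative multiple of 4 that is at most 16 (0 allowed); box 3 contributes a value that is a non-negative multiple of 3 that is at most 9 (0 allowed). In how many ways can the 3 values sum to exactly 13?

The generating function for the choices is (x + x^2 + x^3)·(1 + x^4 + x^8 + x^12 + x^16)·(1 + x^3 + x^6 + x^9); the count is [x^13].
(x + x^2 + x^3) has coefficients 0,1,1,1 for degrees 0…3.
(1 + x^4 + x^8 + x^12 + x^16) has coefficients 1,0,0,0,1,0,0,0,1,0,0,0,1,0 for degrees 0…13.
Finally multiplying by (1 + x^3 + x^6 + x^9), the product of all factors after the first has coefficients 1,0,0,1,1,0,1,1,1,1,1,1,1,1 for degrees 0…13.
[x^13] = 1·1 + 1·1 + 1·1 = 3.

3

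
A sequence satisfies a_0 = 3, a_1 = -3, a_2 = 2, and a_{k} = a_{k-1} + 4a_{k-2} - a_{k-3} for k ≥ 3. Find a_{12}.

-18330

The ordinary generating function has denominator 1 - z - 4z^2 + z^3.
Iterating the recurrence: a_0,…,a_{12} = 3, -3, 2, -13, -2, -56, -51, -273, -421, -1462, -2873, -8300, -18330.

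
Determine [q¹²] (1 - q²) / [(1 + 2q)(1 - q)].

2048

The denominator gives the recurrence a_n = −a_(n−1) + 2a_(n−2) for n ≥ 3; the numerator fixes a_0 = 1, a_1 = -1, a_2 = 2.
Iterating: 1, -1, 2, -4, 8, -16, 32, -64, 128, -256, 512, -1024, 2048, so a_12 = 2048.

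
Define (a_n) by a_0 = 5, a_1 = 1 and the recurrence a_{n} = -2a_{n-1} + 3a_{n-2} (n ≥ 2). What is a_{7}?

-2183

The ordinary generating function has denominator 1 + 2q - 3q^2.
Iterating the recurrence: a_0,…,a_{7} = 5, 1, 13, -23, 85, -239, 733, -2183.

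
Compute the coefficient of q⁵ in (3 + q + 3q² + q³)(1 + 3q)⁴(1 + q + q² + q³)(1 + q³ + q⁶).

(3 + q + 3q² + q³) has coefficients 3,1,3,1 for degrees 0…3.
(1 + 3q)⁴ has coefficients 1,12,54,108,81,0 for degrees 0…5.
Multiplying by (1 + q + q² + q³) gives running coefficients 1,13,67,175,255,243 for degrees 0…5.
Finally multiplying by (1 + q³ + q⁶), the product of all factors after the first has coefficients 1,13,67,176,268,310 for degrees 0…5.
[q⁵] = 3·310 + 1·268 + 3·176 + 1·67 = 1793.

1793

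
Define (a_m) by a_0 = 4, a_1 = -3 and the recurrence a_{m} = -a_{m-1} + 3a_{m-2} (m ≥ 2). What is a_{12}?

50676

The ordinary generating function has denominator 1 + z - 3z^2.
Iterating the recurrence: a_0,…,a_{12} = 4, -3, 15, -24, 69, -141, 348, -771, 1815, -4128, 9573, -21957, 50676.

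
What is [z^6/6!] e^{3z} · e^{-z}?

The EGF product rule gives c_6 = Σ_{k_1+k_2=6} C(6; k_1,k_2) · ∏ g_i(k_i), where e^{3z} gives (3)^k; e^{-z} gives (-1)^k.
g_1(k) for k = 0…6: 1, 3, 9, 27, 81, 243, 729.
g_2(k) for k = 0…6: 1, -1, 1, -1, 1, -1, 1.
c_6 = Σ_k C(6,k)·g_1(k)·g_2(6−k) = 1·1·1 + 6·3·(-1) + 15·9·1 + 20·27·(-1) + 15·81·1 + 6·243·(-1) + 1·729·1 = 1 − 18 + 135 − 540 + 1215 − 1458 + 729 = 64.

64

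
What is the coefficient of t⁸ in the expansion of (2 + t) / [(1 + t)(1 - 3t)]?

Partial fractions give a closed form: a_n = (1/4)·(-1)^n + (7/4)·3^n.
At n = 8: a_8 = 11482.

11482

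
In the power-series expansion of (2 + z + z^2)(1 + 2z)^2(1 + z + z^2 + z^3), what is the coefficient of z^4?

(2 + z + z^2) has coefficients 2,1,1 for degrees 0…2.
(1 + 2z)^2 has coefficients 1,4,4,0,0 for degrees 0…4.
Finally multiplying by (1 + z + z^2 + z^3), the product of all factors after the first has coefficients 1,5,9,9,8 for degrees 0…4.
[z^4] = 2·8 + 1·9 + 1·9 = 34.

34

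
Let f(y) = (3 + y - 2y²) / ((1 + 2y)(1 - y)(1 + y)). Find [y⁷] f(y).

-341

Partial fractions give a closed form: a_n = (8/3)·(-2)^n + (1/3)·1^n.
At n = 7: a_7 = -341.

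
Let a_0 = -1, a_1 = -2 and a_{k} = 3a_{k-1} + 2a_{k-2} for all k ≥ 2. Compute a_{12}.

The ordinary generating function has denominator 1 - 3t - 2t^2.
Iterating the recurrence: a_0,…,a_{12} = -1, -2, -8, -28, -100, -356, -1268, -4516, -16084, -57284, -204020, -726628, -2587924.

-2587924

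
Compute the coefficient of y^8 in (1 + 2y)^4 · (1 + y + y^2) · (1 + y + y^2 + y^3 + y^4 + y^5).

(1 + 2y)^4 has coefficients 1,8,24,32,16 for degrees 0…4.
(1 + y + y^2) has coefficients 1,1,1,0,0,0,0,0,0 for degrees 0…8.
Finally multiplying by (1 + y + y^2 + y^3 + y^4 + y^5), the product of all factors after the first has coefficients 1,2,3,3,3,3,2,1,0 for degrees 0…8.
[y^8] = 1·0 + 8·1 + 24·2 + 32·3 + 16·3 = 200.

200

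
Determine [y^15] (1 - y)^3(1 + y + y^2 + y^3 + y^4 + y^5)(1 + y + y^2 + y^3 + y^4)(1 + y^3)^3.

-3

(1 - y)^3 has coefficients 1,-3,3,-1 for degrees 0…3.
(1 + y + y^2 + y^3 + y^4 + y^5) has coefficients 1,1,1,1,1,1,0,0,0,0,0,0,0,0,0,0 for degrees 0…15.
Multiplying by (1 + y + y^2 + y^3 + y^4) gives running coefficients 1,2,3,4,5,5,4,3,2,1,0,0,0,0,0,0 for degrees 0…15.
Finally multiplying by (1 + y^3)^3, the product of all factors after the first has coefficients 1,2,3,7,11,14,19,24,26,26,26,24,19,14,11,7 for degrees 0…15.
[y^15] = 1·7 − 3·11 + 3·14 − 1·19 = -3.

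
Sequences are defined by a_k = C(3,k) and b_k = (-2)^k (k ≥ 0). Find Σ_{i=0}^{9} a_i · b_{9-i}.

Write out a_i and b_{9-i} for i = 0,…,9 and sum the products.
Σ = 1·(-512) + 3·256 + 3·(-128) + 1·64 + 0·(-32) + 0·16 + 0·(-8) + 0·4 + 0·(-2) + 0·1 = -64.

-64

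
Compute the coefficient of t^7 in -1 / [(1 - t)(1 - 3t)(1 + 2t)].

The denominator gives the recurrence a_n = 2a_(n−1) + 5a_(n−2) − 6a_(n−3) for n ≥ 3; the numerator fixes a_0 = -1, a_1 = -2, a_2 = -9.
Iterating: -1, -2, -9, -22, -77, -210, -673, -1934, so a_7 = -1934.

-1934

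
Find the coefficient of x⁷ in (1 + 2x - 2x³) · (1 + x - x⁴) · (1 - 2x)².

(1 + 2x - 2x³) has coefficients 1,2,0,-2 for degrees 0…3.
(1 + x - x⁴) has coefficients 1,1,0,0,-1,0,0,0 for degrees 0…7.
Finally multiplying by (1 - 2x)², the product of all factors after the first has coefficients 1,-3,0,4,-1,4,-4,0 for degrees 0…7.
[x⁷] = 1·0 + 2·(-4) − 2·(-1) = -6.

-6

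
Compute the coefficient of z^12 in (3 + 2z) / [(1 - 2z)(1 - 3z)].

5813083

The denominator gives the recurrence a_n = 5a_(n−1) − 6a_(n−2) for n ≥ 3; the numerator fixes a_0 = 3, a_1 = 17, a_2 = 67.
Iterating: 3, 17, 67, 233, 763, 2417, 7507, 23033, 70123, 212417, 641347, 1932233, 5813083, so a_12 = 5813083.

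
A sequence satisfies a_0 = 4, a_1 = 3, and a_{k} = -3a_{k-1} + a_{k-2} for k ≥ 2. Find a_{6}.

The ordinary generating function has denominator 1 + 3t - t^2.
Iterating the recurrence: a_0,…,a_{6} = 4, 3, -5, 18, -59, 195, -644.

-644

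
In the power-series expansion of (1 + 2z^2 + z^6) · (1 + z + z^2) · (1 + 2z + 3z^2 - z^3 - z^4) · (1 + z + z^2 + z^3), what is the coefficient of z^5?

37

(1 + 2z^2 + z^6) has coefficients 1,0,2,0,0,0 for degrees 0…5.
(1 + z + z^2) has coefficients 1,1,1,0,0,0 for degrees 0…5.
Multiplying by (1 + 2z + 3z^2 - z^3 - z^4) gives running coefficients 1,3,6,4,1,-2 for degrees 0…5.
Finally multiplying by (1 + z + z^2 + z^3), the product of all factors after the first has coefficients 1,4,10,14,14,9 for degrees 0…5.
[z^5] = 1·9 + 2·14 = 37.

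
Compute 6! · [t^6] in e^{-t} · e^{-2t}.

The EGF product rule gives c_6 = Σ_{k_1+k_2=6} C(6; k_1,k_2) · ∏ g_i(k_i), where e^{-t} gives (-1)^k; e^{-2t} gives (-2)^k.
g_1(k) for k = 0…6: 1, -1, 1, -1, 1, -1, 1.
g_2(k) for k = 0…6: 1, -2, 4, -8, 16, -32, 64.
c_6 = Σ_k C(6,k)·g_1(k)·g_2(6−k) = 1·1·64 + 6·(-1)·(-32) + 15·1·16 + 20·(-1)·(-8) + 15·1·4 + 6·(-1)·(-2) + 1·1·1 = 64 + 192 + 240 + 160 + 60 + 12 + 1 = 729.

729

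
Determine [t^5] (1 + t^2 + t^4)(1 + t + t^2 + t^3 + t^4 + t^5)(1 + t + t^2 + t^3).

10

(1 + t^2 + t^4) has coefficients 1,0,1,0,1 for degrees 0…4.
(1 + t + t^2 + t^3 + t^4 + t^5) has coefficients 1,1,1,1,1,1 for degrees 0…5.
Finally multiplying by (1 + t + t^2 + t^3), the product of all factors after the first has coefficients 1,2,3,4,4,4 for degrees 0…5.
[t^5] = 1·4 + 1·4 + 1·2 = 10.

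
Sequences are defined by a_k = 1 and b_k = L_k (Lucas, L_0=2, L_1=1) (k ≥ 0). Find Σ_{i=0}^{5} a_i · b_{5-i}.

28

This is [x^5] in the product of the two ordinary generating functions.
Σ = 1·11 + 1·7 + 1·4 + 1·3 + 1·1 + 1·2 = 28.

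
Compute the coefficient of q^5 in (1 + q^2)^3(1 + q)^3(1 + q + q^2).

(1 + q^2)^3 has coefficients 1,0,3,0,3,0 for degrees 0…5.
(1 + q)^3 has coefficients 1,3,3,1,0,0 for degrees 0…5.
Finally multiplying by (1 + q + q^2), the product of all factors after the first has coefficients 1,4,7,7,4,1 for degrees 0…5.
[q^5] = 1·1 + 3·7 + 3·4 = 34.

34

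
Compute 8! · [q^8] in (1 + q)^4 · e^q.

The EGF product rule gives c_8 = Σ_{k_1+k_2=8} C(8; k_1,k_2) · ∏ g_i(k_i), where (1+q)^4 gives the falling factorial (4)_k; e^q gives (1)^k.
g_1(k) for k = 0…8: 1, 4, 12, 24, 24, 0, 0, 0, 0.
g_2(k) for k = 0…8: 1, 1, 1, 1, 1, 1, 1, 1, 1.
c_8 = Σ_k C(8,k)·g_1(k)·g_2(8−k) = 1·1·1 + 8·4·1 + 28·12·1 + 56·24·1 + 70·24·1 = 1 + 32 + 336 + 1344 + 1680 = 3393.

3393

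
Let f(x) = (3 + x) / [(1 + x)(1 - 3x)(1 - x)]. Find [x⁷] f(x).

8200

Partial fractions give a closed form: a_n = (1/4)·(-1)^n + (15/4)·3^n + (-1)·1^n.
At n = 7: a_7 = 8200.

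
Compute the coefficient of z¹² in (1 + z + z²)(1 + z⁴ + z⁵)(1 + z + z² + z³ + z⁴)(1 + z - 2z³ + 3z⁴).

9

(1 + z + z²) has coefficients 1,1,1 for degrees 0…2.
(1 + z⁴ + z⁵) has coefficients 1,0,0,0,1,1,0,0,0,0,0,0,0 for degrees 0…12.
Multiplying by (1 + z + z² + z³ + z⁴) gives running coefficients 1,1,1,1,2,2,2,2,2,1,0,0,0 for degrees 0…12.
Finally multiplying by (1 + z - 2z³ + 3z⁴), the product of all factors after the first has coefficients 1,2,2,0,4,5,5,3,6,5,3,2,4 for degrees 0…12.
[z¹²] = 1·4 + 1·2 + 1·3 = 9.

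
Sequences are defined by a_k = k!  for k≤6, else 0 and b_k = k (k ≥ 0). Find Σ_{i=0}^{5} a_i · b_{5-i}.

51

The convolution is the t^5 coefficient of A(t)B(t).
Σ = 1·5 + 1·4 + 2·3 + 6·2 + 24·1 + 120·0 = 51.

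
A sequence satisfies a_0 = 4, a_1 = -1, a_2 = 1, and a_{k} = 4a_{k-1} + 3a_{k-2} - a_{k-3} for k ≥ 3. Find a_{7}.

The ordinary generating function has denominator 1 - 4y - 3y^2 + y^3.
Iterating the recurrence: a_0,…,a_{7} = 4, -1, 1, -3, -8, -42, -189, -874.

-874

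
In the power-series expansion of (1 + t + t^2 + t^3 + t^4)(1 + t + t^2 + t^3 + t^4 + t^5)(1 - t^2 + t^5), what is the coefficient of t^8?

(1 + t + t^2 + t^3 + t^4) has coefficients 1,1,1,1,1 for degrees 0…4.
(1 + t + t^2 + t^3 + t^4 + t^5) has coefficients 1,1,1,1,1,1,0,0,0 for degrees 0…8.
Finally multiplying by (1 - t^2 + t^5), the product of all factors after the first has coefficients 1,1,0,0,0,1,0,0,1 for degrees 0…8.
[t^8] = 1·1 + 1·0 + 1·0 + 1·1 + 1·0 = 2.

2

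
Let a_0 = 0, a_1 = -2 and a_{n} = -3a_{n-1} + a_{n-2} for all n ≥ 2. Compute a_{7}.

-2378

The ordinary generating function has denominator 1 + 3q - q^2.
Iterating the recurrence: a_0,…,a_{7} = 0, -2, 6, -20, 66, -218, 720, -2378.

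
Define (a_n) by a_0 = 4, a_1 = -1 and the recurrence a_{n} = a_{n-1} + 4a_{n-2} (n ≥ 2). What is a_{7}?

The ordinary generating function has denominator 1 - z - 4z^2.
Iterating the recurrence: a_0,…,a_{7} = 4, -1, 15, 11, 71, 115, 399, 859.

859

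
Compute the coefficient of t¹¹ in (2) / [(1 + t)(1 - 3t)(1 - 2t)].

The denominator gives the recurrence a_n = 4a_(n−1) − a_(n−2) − 6a_(n−3) for n ≥ 3; the numerator fixes a_0 = 2, a_1 = 8, a_2 = 30.
Iterating: 2, 8, 30, 100, 322, 1008, 3110, 9500, 28842, 87208, 262990, 791700, so a_11 = 791700.

791700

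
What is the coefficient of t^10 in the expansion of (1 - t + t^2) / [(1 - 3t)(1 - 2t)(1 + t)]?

102312

Partial fractions give a closed form: a_n = (7/4)·3^n + (-1)·2^n + (1/4)·(-1)^n.
At n = 10: a_10 = 102312.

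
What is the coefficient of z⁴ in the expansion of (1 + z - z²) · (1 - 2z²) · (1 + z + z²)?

(1 + z - z²) has coefficients 1,1,-1 for degrees 0…2.
(1 - 2z²) has coefficients 1,0,-2,0,0 for degrees 0…4.
Finally multiplying by (1 + z + z²), the product of all factors after the first has coefficients 1,1,-1,-2,-2 for degrees 0…4.
[z⁴] = 1·(-2) + 1·(-2) − 1·(-1) = -3.

-3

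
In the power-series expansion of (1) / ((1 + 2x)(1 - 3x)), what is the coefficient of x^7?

1261

The denominator gives the recurrence a_n = a_(n−1) + 6a_(n−2) for n ≥ 2; the numerator fixes a_0 = 1, a_1 = 1.
Iterating: 1, 1, 7, 13, 55, 133, 463, 1261, so a_7 = 1261.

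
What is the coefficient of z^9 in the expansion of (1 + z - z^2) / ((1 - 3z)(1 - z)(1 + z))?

The denominator gives the recurrence a_n = 3a_(n−1) + a_(n−2) − 3a_(n−3) for n ≥ 3; the numerator fixes a_0 = 1, a_1 = 4, a_2 = 12.
Iterating: 1, 4, 12, 37, 111, 334, 1002, 3007, 9021, 27064, so a_9 = 27064.

27064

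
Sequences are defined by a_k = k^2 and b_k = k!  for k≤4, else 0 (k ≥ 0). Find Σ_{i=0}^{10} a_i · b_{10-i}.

1467

The convolution is the t^10 coefficient of A(t)B(t).
Σ = 0·0 + 1·0 + 4·0 + 9·0 + 16·0 + 25·0 + 36·24 + 49·6 + 64·2 + 81·1 + 100·1 = 1467.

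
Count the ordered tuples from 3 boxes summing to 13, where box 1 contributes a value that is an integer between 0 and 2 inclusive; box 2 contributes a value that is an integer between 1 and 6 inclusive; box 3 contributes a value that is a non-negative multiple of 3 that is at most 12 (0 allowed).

6

The generating function for the choices is (1 + z + z^2)·(z + z^2 + z^3 + z^4 + z^5 + z^6)·(1 + z^3 + z^6 + z^9 + z^12); the count is [z^13].
(1 + z + z^2) has coefficients 1,1,1 for degrees 0…2.
(z + z^2 + z^3 + z^4 + z^5 + z^6) has coefficients 0,1,1,1,1,1,1,0,0,0,0,0,0,0 for degrees 0…13.
Finally multiplying by (1 + z^3 + z^6 + z^9 + z^12), the product of all factors after the first has coefficients 0,1,1,1,2,2,2,2,2,2,2,2,2,2 for degrees 0…13.
[z^13] = 1·2 + 1·2 + 1·2 = 6.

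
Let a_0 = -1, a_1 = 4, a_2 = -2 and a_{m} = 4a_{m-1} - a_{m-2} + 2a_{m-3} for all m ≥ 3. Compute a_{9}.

-39486

The ordinary generating function has denominator 1 - 4t + t^2 - 2t^3.
Iterating the recurrence: a_0,…,a_{9} = -1, 4, -2, -14, -46, -174, -678, -2630, -10190, -39486.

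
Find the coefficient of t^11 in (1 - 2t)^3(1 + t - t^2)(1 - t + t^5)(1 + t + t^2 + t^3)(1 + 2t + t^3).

(1 - 2t)^3 has coefficients 1,-6,12,-8 for degrees 0…3.
(1 + t - t^2) has coefficients 1,1,-1,0,0,0,0,0,0,0,0,0 for degrees 0…11.
Multiplying by (1 - t + t^5) gives running coefficients 1,0,-2,1,0,1,1,-1,0,0,0,0 for degrees 0…11.
Multiplying by (1 + t + t^2 + t^3) gives running coefficients 1,1,-1,0,-1,0,3,1,1,0,-1,0 for degrees 0…11.
Finally multiplying by (1 + 2t + t^3), the product of all factors after the first has coefficients 1,3,1,-1,0,-3,3,6,3,5,0,-1 for degrees 0…11.
[t^11] = 1·(-1) − 6·0 + 12·5 − 8·3 = 35.

35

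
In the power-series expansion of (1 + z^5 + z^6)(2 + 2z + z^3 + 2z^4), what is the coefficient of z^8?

(1 + z^5 + z^6) has coefficients 1,0,0,0,0,1,1 for degrees 0…6.
(2 + 2z + z^3 + 2z^4) has coefficients 2,2,0,1,2,0,0,0,0 for degrees 0…8.
[z^8] = 1·0 + 1·1 + 1·0 = 1.

1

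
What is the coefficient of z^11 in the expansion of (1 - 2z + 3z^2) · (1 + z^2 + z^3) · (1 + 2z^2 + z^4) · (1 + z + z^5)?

6

(1 - 2z + 3z^2) has coefficients 1,-2,3 for degrees 0…2.
(1 + z^2 + z^3) has coefficients 1,0,1,1,0,0,0,0,0,0,0,0 for degrees 0…11.
Multiplying by (1 + 2z^2 + z^4) gives running coefficients 1,0,3,1,3,2,1,1,0,0,0,0 for degrees 0…11.
Finally multiplying by (1 + z + z^5), the product of all factors after the first has coefficients 1,1,3,4,4,6,3,5,2,3,2,1 for degrees 0…11.
[z^11] = 1·1 − 2·2 + 3·3 = 6.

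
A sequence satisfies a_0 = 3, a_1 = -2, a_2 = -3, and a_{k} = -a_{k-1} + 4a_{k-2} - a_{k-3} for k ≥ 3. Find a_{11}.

-5608

The ordinary generating function has denominator 1 + t - 4t^2 + t^3.
Iterating the recurrence: a_0,…,a_{11} = 3, -2, -3, -8, -2, -27, 27, -133, 268, -827, 2032, -5608.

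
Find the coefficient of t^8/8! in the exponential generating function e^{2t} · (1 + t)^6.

1081600

The EGF product rule gives c_8 = Σ_{k_1+k_2=8} C(8; k_1,k_2) · ∏ g_i(k_i), where e^{2t} gives (2)^k; (1+t)^6 gives the falling factorial (6)_k.
g_1(k) for k = 0…8: 1, 2, 4, 8, 16, 32, 64, 128, 256.
g_2(k) for k = 0…8: 1, 6, 30, 120, 360, 720, 720, 0, 0.
c_8 = Σ_k C(8,k)·g_1(k)·g_2(8−k) = 28·4·720 + 56·8·720 + 70·16·360 + 56·32·120 + 28·64·30 + 8·128·6 + 1·256·1 = 80640 + 322560 + 403200 + 215040 + 53760 + 6144 + 256 = 1081600.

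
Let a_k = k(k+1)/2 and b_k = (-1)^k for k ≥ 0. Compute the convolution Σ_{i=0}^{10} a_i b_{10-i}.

30

The convolution is the t^10 coefficient of A(t)B(t).
Σ = 0·1 + 1·(-1) + 3·1 + 6·(-1) + 10·1 + 15·(-1) + 21·1 + 28·(-1) + 36·1 + 45·(-1) + 55·1 = 30.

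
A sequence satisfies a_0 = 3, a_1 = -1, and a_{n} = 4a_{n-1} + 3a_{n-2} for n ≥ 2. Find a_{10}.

829541

The ordinary generating function has denominator 1 - 4y - 3y^2.
Iterating the recurrence: a_0,…,a_{10} = 3, -1, 5, 17, 83, 383, 1781, 8273, 38435, 178559, 829541.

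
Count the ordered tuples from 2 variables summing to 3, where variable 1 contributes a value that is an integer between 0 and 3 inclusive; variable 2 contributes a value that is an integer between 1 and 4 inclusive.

The generating function for the choices is (1 + y + y^2 + y^3)·(y + y^2 + y^3 + y^4); the count is [y^3].
(1 + y + y^2 + y^3) has coefficients 1,1,1,1 for degrees 0…3.
(y + y^2 + y^3 + y^4) has coefficients 0,1,1,1 for degrees 0…3.
[y^3] = 1·1 + 1·1 + 1·1 + 1·0 = 3.

3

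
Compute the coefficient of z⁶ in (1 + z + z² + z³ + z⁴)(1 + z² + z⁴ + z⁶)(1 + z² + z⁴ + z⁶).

9

(1 + z + z² + z³ + z⁴) has coefficients 1,1,1,1,1 for degrees 0…4.
(1 + z² + z⁴ + z⁶) has coefficients 1,0,1,0,1,0,1 for degrees 0…6.
Finally multiplying by (1 + z² + z⁴ + z⁶), the product of all factors after the first has coefficients 1,0,2,0,3,0,4 for degrees 0…6.
[z⁶] = 1·4 + 1·0 + 1·3 + 1·0 + 1·2 = 9.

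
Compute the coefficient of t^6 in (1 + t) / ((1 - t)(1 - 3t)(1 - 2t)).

3991

The denominator gives the recurrence a_n = 6a_(n−1) − 11a_(n−2) + 6a_(n−3) for n ≥ 3; the numerator fixes a_0 = 1, a_1 = 7, a_2 = 31.
Iterating: 1, 7, 31, 115, 391, 1267, 3991, so a_6 = 3991.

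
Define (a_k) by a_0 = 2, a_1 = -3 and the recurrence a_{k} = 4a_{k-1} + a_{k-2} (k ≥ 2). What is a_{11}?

The ordinary generating function has denominator 1 - 4y - y^2.
Iterating the recurrence: a_0,…,a_{11} = 2, -3, -10, -43, -182, -771, -3266, -13835, -58606, -248259, -1051642, -4454827.

-4454827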